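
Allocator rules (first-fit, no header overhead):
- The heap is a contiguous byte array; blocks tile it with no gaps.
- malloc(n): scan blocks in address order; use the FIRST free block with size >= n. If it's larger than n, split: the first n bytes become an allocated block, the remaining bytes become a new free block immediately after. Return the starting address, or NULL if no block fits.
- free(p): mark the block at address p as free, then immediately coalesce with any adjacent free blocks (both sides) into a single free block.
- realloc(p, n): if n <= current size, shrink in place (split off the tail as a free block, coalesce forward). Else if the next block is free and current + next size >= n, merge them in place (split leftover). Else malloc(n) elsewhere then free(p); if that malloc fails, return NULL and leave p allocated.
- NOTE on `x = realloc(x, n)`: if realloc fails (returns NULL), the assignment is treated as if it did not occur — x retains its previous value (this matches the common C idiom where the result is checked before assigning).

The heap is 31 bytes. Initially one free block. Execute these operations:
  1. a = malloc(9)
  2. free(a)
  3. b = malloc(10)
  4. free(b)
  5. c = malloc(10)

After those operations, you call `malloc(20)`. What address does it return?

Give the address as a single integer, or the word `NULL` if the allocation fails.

Answer: 10

Derivation:
Op 1: a = malloc(9) -> a = 0; heap: [0-8 ALLOC][9-30 FREE]
Op 2: free(a) -> (freed a); heap: [0-30 FREE]
Op 3: b = malloc(10) -> b = 0; heap: [0-9 ALLOC][10-30 FREE]
Op 4: free(b) -> (freed b); heap: [0-30 FREE]
Op 5: c = malloc(10) -> c = 0; heap: [0-9 ALLOC][10-30 FREE]
malloc(20): first-fit scan over [0-9 ALLOC][10-30 FREE] -> 10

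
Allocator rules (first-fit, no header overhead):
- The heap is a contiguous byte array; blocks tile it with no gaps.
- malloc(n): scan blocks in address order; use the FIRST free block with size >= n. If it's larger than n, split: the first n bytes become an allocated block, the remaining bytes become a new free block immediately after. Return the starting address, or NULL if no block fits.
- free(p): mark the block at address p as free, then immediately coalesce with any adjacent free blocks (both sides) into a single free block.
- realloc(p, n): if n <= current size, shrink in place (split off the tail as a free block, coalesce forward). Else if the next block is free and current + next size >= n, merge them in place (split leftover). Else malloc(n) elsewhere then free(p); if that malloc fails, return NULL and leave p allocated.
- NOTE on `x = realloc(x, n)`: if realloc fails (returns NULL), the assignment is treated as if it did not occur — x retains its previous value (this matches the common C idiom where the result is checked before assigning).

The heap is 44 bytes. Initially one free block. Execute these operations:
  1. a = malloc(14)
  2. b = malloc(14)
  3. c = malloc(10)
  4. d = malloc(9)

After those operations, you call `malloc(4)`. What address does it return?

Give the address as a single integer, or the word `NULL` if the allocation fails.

Answer: 38

Derivation:
Op 1: a = malloc(14) -> a = 0; heap: [0-13 ALLOC][14-43 FREE]
Op 2: b = malloc(14) -> b = 14; heap: [0-13 ALLOC][14-27 ALLOC][28-43 FREE]
Op 3: c = malloc(10) -> c = 28; heap: [0-13 ALLOC][14-27 ALLOC][28-37 ALLOC][38-43 FREE]
Op 4: d = malloc(9) -> d = NULL; heap: [0-13 ALLOC][14-27 ALLOC][28-37 ALLOC][38-43 FREE]
malloc(4): first-fit scan over [0-13 ALLOC][14-27 ALLOC][28-37 ALLOC][38-43 FREE] -> 38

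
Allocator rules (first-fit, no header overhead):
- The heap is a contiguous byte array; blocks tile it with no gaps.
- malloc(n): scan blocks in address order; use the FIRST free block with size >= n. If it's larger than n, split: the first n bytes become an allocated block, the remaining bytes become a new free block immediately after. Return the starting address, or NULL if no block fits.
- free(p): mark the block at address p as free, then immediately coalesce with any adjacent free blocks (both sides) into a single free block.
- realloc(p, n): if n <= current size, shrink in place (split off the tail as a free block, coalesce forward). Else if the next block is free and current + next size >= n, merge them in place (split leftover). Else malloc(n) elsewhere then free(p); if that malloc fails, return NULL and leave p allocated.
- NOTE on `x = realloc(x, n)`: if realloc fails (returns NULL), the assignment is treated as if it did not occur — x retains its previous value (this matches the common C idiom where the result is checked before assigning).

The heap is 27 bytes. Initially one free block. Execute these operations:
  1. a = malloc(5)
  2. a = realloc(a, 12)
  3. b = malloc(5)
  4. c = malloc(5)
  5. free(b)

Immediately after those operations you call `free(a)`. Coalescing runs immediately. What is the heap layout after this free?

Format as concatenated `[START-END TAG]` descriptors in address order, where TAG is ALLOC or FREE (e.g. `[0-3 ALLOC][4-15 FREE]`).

Answer: [0-16 FREE][17-21 ALLOC][22-26 FREE]

Derivation:
Op 1: a = malloc(5) -> a = 0; heap: [0-4 ALLOC][5-26 FREE]
Op 2: a = realloc(a, 12) -> a = 0; heap: [0-11 ALLOC][12-26 FREE]
Op 3: b = malloc(5) -> b = 12; heap: [0-11 ALLOC][12-16 ALLOC][17-26 FREE]
Op 4: c = malloc(5) -> c = 17; heap: [0-11 ALLOC][12-16 ALLOC][17-21 ALLOC][22-26 FREE]
Op 5: free(b) -> (freed b); heap: [0-11 ALLOC][12-16 FREE][17-21 ALLOC][22-26 FREE]
free(a): a = 0 -> block [0-11 ALLOC]; mark free, coalesce with adjacent free neighbors -> [0-16 FREE][17-21 ALLOC][22-26 FREE]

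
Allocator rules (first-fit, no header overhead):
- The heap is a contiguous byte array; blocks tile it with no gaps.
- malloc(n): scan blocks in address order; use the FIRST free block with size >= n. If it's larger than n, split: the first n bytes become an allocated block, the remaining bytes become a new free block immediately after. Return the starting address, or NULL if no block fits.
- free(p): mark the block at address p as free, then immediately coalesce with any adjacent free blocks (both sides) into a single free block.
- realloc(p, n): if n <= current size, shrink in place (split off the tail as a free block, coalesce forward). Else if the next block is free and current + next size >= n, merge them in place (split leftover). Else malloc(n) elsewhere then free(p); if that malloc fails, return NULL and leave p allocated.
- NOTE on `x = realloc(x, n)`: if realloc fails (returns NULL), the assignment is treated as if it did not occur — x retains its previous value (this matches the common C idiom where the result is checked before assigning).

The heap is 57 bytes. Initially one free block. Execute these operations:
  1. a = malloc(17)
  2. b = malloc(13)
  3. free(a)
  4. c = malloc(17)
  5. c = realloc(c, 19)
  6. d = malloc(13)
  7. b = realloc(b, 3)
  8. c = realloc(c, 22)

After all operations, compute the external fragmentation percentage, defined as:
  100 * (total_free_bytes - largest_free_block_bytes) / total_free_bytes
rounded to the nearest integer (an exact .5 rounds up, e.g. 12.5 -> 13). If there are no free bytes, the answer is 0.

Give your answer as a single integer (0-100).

Answer: 47

Derivation:
Op 1: a = malloc(17) -> a = 0; heap: [0-16 ALLOC][17-56 FREE]
Op 2: b = malloc(13) -> b = 17; heap: [0-16 ALLOC][17-29 ALLOC][30-56 FREE]
Op 3: free(a) -> (freed a); heap: [0-16 FREE][17-29 ALLOC][30-56 FREE]
Op 4: c = malloc(17) -> c = 0; heap: [0-16 ALLOC][17-29 ALLOC][30-56 FREE]
Op 5: c = realloc(c, 19) -> c = 30; heap: [0-16 FREE][17-29 ALLOC][30-48 ALLOC][49-56 FREE]
Op 6: d = malloc(13) -> d = 0; heap: [0-12 ALLOC][13-16 FREE][17-29 ALLOC][30-48 ALLOC][49-56 FREE]
Op 7: b = realloc(b, 3) -> b = 17; heap: [0-12 ALLOC][13-16 FREE][17-19 ALLOC][20-29 FREE][30-48 ALLOC][49-56 FREE]
Op 8: c = realloc(c, 22) -> c = 30; heap: [0-12 ALLOC][13-16 FREE][17-19 ALLOC][20-29 FREE][30-51 ALLOC][52-56 FREE]
Free blocks: [4 10 5] total_free=19 largest=10 -> 100*(19-10)/19 = 900/19 ≈ 47.368 -> rounds to 47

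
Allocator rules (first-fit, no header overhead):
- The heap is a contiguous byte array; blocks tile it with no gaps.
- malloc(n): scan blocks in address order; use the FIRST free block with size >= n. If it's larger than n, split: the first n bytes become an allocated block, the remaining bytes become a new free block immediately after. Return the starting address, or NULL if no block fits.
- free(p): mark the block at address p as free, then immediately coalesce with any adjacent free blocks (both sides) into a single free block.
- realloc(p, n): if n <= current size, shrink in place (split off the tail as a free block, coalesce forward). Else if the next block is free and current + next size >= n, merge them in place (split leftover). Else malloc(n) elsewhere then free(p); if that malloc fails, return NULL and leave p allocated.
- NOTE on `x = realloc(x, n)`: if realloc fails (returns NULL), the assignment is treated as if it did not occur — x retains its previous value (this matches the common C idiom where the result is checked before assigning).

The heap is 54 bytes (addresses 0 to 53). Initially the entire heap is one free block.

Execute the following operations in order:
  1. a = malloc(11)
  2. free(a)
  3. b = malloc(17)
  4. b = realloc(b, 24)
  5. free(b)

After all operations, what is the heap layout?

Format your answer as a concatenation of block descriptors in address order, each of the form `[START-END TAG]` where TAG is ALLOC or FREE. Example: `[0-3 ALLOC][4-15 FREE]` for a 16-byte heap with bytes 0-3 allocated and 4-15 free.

Op 1: a = malloc(11) -> a = 0; heap: [0-10 ALLOC][11-53 FREE]
Op 2: free(a) -> (freed a); heap: [0-53 FREE]
Op 3: b = malloc(17) -> b = 0; heap: [0-16 ALLOC][17-53 FREE]
Op 4: b = realloc(b, 24) -> b = 0; heap: [0-23 ALLOC][24-53 FREE]
Op 5: free(b) -> (freed b); heap: [0-53 FREE]

Answer: [0-53 FREE]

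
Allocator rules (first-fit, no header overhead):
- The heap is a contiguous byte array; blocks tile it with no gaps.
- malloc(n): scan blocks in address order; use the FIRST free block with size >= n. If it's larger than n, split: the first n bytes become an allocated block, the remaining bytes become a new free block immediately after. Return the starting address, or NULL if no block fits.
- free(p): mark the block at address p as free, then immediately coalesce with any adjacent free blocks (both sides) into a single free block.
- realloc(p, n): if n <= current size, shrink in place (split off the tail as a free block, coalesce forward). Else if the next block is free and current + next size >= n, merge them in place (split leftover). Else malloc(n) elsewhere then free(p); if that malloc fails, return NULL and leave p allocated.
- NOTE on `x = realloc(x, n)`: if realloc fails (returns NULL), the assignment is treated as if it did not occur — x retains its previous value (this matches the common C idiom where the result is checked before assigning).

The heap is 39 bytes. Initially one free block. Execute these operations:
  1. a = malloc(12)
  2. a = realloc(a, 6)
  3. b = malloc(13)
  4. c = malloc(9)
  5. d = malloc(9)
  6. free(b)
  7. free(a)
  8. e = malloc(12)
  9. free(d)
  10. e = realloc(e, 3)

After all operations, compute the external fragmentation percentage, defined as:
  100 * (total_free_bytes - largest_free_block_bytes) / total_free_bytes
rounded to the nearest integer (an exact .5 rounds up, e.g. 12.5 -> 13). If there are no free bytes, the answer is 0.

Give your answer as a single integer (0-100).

Answer: 41

Derivation:
Op 1: a = malloc(12) -> a = 0; heap: [0-11 ALLOC][12-38 FREE]
Op 2: a = realloc(a, 6) -> a = 0; heap: [0-5 ALLOC][6-38 FREE]
Op 3: b = malloc(13) -> b = 6; heap: [0-5 ALLOC][6-18 ALLOC][19-38 FREE]
Op 4: c = malloc(9) -> c = 19; heap: [0-5 ALLOC][6-18 ALLOC][19-27 ALLOC][28-38 FREE]
Op 5: d = malloc(9) -> d = 28; heap: [0-5 ALLOC][6-18 ALLOC][19-27 ALLOC][28-36 ALLOC][37-38 FREE]
Op 6: free(b) -> (freed b); heap: [0-5 ALLOC][6-18 FREE][19-27 ALLOC][28-36 ALLOC][37-38 FREE]
Op 7: free(a) -> (freed a); heap: [0-18 FREE][19-27 ALLOC][28-36 ALLOC][37-38 FREE]
Op 8: e = malloc(12) -> e = 0; heap: [0-11 ALLOC][12-18 FREE][19-27 ALLOC][28-36 ALLOC][37-38 FREE]
Op 9: free(d) -> (freed d); heap: [0-11 ALLOC][12-18 FREE][19-27 ALLOC][28-38 FREE]
Op 10: e = realloc(e, 3) -> e = 0; heap: [0-2 ALLOC][3-18 FREE][19-27 ALLOC][28-38 FREE]
Free blocks: [16 11] total_free=27 largest=16 -> 100*(27-16)/27 = 1100/27 ≈ 40.741 -> rounds to 41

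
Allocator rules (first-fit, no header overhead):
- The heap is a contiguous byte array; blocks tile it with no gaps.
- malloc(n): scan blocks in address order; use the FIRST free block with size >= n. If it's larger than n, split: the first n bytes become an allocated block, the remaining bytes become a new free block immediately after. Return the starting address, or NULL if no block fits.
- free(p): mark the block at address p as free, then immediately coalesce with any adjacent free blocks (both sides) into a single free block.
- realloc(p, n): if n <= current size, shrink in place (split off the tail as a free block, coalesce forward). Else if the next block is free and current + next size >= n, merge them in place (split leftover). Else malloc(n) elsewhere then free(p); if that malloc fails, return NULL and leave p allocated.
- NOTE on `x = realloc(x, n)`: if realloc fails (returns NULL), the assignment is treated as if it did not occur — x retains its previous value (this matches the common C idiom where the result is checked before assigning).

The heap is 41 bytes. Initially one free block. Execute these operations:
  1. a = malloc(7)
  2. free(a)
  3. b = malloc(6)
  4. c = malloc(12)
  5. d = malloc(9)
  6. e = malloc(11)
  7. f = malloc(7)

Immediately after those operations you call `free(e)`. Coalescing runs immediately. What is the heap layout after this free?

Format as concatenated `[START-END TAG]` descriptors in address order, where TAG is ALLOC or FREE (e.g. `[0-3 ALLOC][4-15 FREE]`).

Answer: [0-5 ALLOC][6-17 ALLOC][18-26 ALLOC][27-40 FREE]

Derivation:
Op 1: a = malloc(7) -> a = 0; heap: [0-6 ALLOC][7-40 FREE]
Op 2: free(a) -> (freed a); heap: [0-40 FREE]
Op 3: b = malloc(6) -> b = 0; heap: [0-5 ALLOC][6-40 FREE]
Op 4: c = malloc(12) -> c = 6; heap: [0-5 ALLOC][6-17 ALLOC][18-40 FREE]
Op 5: d = malloc(9) -> d = 18; heap: [0-5 ALLOC][6-17 ALLOC][18-26 ALLOC][27-40 FREE]
Op 6: e = malloc(11) -> e = 27; heap: [0-5 ALLOC][6-17 ALLOC][18-26 ALLOC][27-37 ALLOC][38-40 FREE]
Op 7: f = malloc(7) -> f = NULL; heap: [0-5 ALLOC][6-17 ALLOC][18-26 ALLOC][27-37 ALLOC][38-40 FREE]
free(e): e = 27 -> block [27-37 ALLOC]; mark free, coalesce with adjacent free neighbors -> [0-5 ALLOC][6-17 ALLOC][18-26 ALLOC][27-40 FREE]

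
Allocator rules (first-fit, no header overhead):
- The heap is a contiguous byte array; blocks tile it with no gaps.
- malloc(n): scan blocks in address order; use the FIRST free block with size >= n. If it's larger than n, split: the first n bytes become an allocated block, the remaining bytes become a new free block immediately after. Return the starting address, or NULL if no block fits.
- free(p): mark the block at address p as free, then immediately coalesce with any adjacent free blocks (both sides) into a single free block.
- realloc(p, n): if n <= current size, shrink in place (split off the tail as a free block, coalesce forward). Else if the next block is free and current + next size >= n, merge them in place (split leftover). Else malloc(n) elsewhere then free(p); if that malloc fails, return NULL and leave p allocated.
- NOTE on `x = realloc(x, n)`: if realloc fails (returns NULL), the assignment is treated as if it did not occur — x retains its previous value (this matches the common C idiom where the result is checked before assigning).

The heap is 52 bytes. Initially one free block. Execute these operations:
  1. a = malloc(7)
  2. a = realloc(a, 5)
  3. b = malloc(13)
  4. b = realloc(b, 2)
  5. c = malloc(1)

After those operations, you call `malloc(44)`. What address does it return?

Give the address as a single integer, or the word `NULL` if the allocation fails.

Answer: 8

Derivation:
Op 1: a = malloc(7) -> a = 0; heap: [0-6 ALLOC][7-51 FREE]
Op 2: a = realloc(a, 5) -> a = 0; heap: [0-4 ALLOC][5-51 FREE]
Op 3: b = malloc(13) -> b = 5; heap: [0-4 ALLOC][5-17 ALLOC][18-51 FREE]
Op 4: b = realloc(b, 2) -> b = 5; heap: [0-4 ALLOC][5-6 ALLOC][7-51 FREE]
Op 5: c = malloc(1) -> c = 7; heap: [0-4 ALLOC][5-6 ALLOC][7-7 ALLOC][8-51 FREE]
malloc(44): first-fit scan over [0-4 ALLOC][5-6 ALLOC][7-7 ALLOC][8-51 FREE] -> 8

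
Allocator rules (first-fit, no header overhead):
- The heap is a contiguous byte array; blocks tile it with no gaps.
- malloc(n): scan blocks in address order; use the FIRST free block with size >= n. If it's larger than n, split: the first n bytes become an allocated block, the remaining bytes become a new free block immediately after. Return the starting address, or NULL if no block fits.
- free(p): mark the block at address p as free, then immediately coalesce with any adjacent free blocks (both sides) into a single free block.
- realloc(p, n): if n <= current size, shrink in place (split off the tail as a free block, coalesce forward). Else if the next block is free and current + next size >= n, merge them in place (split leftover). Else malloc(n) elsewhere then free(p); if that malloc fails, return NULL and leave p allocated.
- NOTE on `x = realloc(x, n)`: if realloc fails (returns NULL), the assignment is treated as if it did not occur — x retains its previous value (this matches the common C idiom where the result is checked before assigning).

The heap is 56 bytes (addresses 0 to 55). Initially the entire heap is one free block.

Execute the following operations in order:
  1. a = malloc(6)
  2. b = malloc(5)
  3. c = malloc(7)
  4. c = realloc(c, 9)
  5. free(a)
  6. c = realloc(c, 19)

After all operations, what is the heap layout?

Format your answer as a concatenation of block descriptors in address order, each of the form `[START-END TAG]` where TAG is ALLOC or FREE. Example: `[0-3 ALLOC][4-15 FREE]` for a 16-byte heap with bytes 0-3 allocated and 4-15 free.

Answer: [0-5 FREE][6-10 ALLOC][11-29 ALLOC][30-55 FREE]

Derivation:
Op 1: a = malloc(6) -> a = 0; heap: [0-5 ALLOC][6-55 FREE]
Op 2: b = malloc(5) -> b = 6; heap: [0-5 ALLOC][6-10 ALLOC][11-55 FREE]
Op 3: c = malloc(7) -> c = 11; heap: [0-5 ALLOC][6-10 ALLOC][11-17 ALLOC][18-55 FREE]
Op 4: c = realloc(c, 9) -> c = 11; heap: [0-5 ALLOC][6-10 ALLOC][11-19 ALLOC][20-55 FREE]
Op 5: free(a) -> (freed a); heap: [0-5 FREE][6-10 ALLOC][11-19 ALLOC][20-55 FREE]
Op 6: c = realloc(c, 19) -> c = 11; heap: [0-5 FREE][6-10 ALLOC][11-29 ALLOC][30-55 FREE]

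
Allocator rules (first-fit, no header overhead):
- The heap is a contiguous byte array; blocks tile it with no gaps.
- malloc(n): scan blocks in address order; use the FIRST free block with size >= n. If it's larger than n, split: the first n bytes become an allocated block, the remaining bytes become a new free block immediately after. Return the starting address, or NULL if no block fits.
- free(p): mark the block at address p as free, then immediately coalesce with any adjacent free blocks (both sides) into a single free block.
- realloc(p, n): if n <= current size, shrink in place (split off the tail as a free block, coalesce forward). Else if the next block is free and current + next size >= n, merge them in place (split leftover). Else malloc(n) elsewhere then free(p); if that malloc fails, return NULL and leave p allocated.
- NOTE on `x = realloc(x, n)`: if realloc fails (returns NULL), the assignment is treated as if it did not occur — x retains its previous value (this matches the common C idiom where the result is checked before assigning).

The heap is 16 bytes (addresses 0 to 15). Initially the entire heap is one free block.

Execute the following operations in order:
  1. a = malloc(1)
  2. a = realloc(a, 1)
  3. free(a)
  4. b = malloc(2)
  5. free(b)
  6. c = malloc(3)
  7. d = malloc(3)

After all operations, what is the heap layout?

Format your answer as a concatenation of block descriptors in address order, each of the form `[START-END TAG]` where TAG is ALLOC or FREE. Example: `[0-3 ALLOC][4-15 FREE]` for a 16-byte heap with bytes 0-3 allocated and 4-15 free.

Answer: [0-2 ALLOC][3-5 ALLOC][6-15 FREE]

Derivation:
Op 1: a = malloc(1) -> a = 0; heap: [0-0 ALLOC][1-15 FREE]
Op 2: a = realloc(a, 1) -> a = 0; heap: [0-0 ALLOC][1-15 FREE]
Op 3: free(a) -> (freed a); heap: [0-15 FREE]
Op 4: b = malloc(2) -> b = 0; heap: [0-1 ALLOC][2-15 FREE]
Op 5: free(b) -> (freed b); heap: [0-15 FREE]
Op 6: c = malloc(3) -> c = 0; heap: [0-2 ALLOC][3-15 FREE]
Op 7: d = malloc(3) -> d = 3; heap: [0-2 ALLOC][3-5 ALLOC][6-15 FREE]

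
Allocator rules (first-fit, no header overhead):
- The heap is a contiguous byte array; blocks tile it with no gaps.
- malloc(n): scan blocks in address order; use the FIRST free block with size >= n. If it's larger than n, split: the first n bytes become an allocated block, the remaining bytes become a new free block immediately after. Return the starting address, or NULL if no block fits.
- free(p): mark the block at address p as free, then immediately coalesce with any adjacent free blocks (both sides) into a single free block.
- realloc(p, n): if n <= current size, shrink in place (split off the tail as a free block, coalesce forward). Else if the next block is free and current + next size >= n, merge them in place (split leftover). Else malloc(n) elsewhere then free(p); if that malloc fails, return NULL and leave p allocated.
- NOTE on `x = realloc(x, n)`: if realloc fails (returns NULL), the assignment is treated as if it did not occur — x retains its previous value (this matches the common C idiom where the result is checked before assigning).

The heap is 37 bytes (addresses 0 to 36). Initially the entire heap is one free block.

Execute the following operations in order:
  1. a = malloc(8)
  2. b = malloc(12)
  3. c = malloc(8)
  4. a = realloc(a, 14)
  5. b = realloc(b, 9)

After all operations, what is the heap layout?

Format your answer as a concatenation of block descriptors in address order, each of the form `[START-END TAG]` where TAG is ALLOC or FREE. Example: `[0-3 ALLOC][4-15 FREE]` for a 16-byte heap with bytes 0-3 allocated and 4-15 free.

Answer: [0-7 ALLOC][8-16 ALLOC][17-19 FREE][20-27 ALLOC][28-36 FREE]

Derivation:
Op 1: a = malloc(8) -> a = 0; heap: [0-7 ALLOC][8-36 FREE]
Op 2: b = malloc(12) -> b = 8; heap: [0-7 ALLOC][8-19 ALLOC][20-36 FREE]
Op 3: c = malloc(8) -> c = 20; heap: [0-7 ALLOC][8-19 ALLOC][20-27 ALLOC][28-36 FREE]
Op 4: a = realloc(a, 14) -> NULL (a unchanged); heap: [0-7 ALLOC][8-19 ALLOC][20-27 ALLOC][28-36 FREE]
Op 5: b = realloc(b, 9) -> b = 8; heap: [0-7 ALLOC][8-16 ALLOC][17-19 FREE][20-27 ALLOC][28-36 FREE]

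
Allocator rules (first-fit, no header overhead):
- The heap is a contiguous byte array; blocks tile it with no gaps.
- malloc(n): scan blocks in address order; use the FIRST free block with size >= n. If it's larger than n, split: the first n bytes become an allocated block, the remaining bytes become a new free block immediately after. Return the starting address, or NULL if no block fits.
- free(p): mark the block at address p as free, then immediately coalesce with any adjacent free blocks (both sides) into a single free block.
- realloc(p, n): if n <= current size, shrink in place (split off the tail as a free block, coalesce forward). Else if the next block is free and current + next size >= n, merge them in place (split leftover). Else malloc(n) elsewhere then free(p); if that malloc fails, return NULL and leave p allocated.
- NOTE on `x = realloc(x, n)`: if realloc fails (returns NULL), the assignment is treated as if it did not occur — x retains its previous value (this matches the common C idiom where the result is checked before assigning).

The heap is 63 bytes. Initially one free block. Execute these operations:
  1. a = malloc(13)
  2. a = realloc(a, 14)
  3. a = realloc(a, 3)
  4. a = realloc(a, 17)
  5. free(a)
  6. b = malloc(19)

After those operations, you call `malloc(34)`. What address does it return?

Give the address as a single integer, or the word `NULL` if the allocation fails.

Answer: 19

Derivation:
Op 1: a = malloc(13) -> a = 0; heap: [0-12 ALLOC][13-62 FREE]
Op 2: a = realloc(a, 14) -> a = 0; heap: [0-13 ALLOC][14-62 FREE]
Op 3: a = realloc(a, 3) -> a = 0; heap: [0-2 ALLOC][3-62 FREE]
Op 4: a = realloc(a, 17) -> a = 0; heap: [0-16 ALLOC][17-62 FREE]
Op 5: free(a) -> (freed a); heap: [0-62 FREE]
Op 6: b = malloc(19) -> b = 0; heap: [0-18 ALLOC][19-62 FREE]
malloc(34): first-fit scan over [0-18 ALLOC][19-62 FREE] -> 19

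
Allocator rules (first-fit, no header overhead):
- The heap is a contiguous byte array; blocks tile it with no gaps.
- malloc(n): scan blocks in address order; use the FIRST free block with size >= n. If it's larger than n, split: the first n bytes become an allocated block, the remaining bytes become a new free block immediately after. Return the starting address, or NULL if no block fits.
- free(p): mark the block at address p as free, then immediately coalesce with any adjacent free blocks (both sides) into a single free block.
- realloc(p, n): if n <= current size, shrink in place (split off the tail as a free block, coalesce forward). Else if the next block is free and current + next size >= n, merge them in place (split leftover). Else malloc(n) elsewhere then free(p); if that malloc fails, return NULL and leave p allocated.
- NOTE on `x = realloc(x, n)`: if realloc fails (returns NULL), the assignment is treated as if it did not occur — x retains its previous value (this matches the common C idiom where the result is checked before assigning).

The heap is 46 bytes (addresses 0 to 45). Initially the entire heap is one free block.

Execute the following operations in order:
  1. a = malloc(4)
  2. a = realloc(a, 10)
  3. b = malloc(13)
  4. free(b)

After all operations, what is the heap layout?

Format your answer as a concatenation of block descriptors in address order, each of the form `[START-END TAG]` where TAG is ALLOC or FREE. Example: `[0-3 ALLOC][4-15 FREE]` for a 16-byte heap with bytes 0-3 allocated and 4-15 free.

Op 1: a = malloc(4) -> a = 0; heap: [0-3 ALLOC][4-45 FREE]
Op 2: a = realloc(a, 10) -> a = 0; heap: [0-9 ALLOC][10-45 FREE]
Op 3: b = malloc(13) -> b = 10; heap: [0-9 ALLOC][10-22 ALLOC][23-45 FREE]
Op 4: free(b) -> (freed b); heap: [0-9 ALLOC][10-45 FREE]

Answer: [0-9 ALLOC][10-45 FREE]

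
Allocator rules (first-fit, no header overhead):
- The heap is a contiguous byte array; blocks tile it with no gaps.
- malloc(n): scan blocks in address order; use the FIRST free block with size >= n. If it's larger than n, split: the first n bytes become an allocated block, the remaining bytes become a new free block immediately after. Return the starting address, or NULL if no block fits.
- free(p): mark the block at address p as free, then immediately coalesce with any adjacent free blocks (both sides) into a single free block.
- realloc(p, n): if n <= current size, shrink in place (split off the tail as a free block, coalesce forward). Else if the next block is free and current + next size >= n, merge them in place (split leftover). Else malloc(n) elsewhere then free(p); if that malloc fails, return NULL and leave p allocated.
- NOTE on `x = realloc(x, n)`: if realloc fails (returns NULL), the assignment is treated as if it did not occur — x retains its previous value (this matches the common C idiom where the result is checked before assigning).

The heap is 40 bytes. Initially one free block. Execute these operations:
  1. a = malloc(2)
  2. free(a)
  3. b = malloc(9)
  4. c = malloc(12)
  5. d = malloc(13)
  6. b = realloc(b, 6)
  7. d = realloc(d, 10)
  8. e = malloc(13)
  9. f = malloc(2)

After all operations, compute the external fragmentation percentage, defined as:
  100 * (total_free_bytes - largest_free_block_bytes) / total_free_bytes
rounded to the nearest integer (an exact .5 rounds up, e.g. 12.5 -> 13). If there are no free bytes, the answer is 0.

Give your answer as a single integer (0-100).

Answer: 10

Derivation:
Op 1: a = malloc(2) -> a = 0; heap: [0-1 ALLOC][2-39 FREE]
Op 2: free(a) -> (freed a); heap: [0-39 FREE]
Op 3: b = malloc(9) -> b = 0; heap: [0-8 ALLOC][9-39 FREE]
Op 4: c = malloc(12) -> c = 9; heap: [0-8 ALLOC][9-20 ALLOC][21-39 FREE]
Op 5: d = malloc(13) -> d = 21; heap: [0-8 ALLOC][9-20 ALLOC][21-33 ALLOC][34-39 FREE]
Op 6: b = realloc(b, 6) -> b = 0; heap: [0-5 ALLOC][6-8 FREE][9-20 ALLOC][21-33 ALLOC][34-39 FREE]
Op 7: d = realloc(d, 10) -> d = 21; heap: [0-5 ALLOC][6-8 FREE][9-20 ALLOC][21-30 ALLOC][31-39 FREE]
Op 8: e = malloc(13) -> e = NULL; heap: [0-5 ALLOC][6-8 FREE][9-20 ALLOC][21-30 ALLOC][31-39 FREE]
Op 9: f = malloc(2) -> f = 6; heap: [0-5 ALLOC][6-7 ALLOC][8-8 FREE][9-20 ALLOC][21-30 ALLOC][31-39 FREE]
Free blocks: [1 9] total_free=10 largest=9 -> 100*(10-9)/10 = 100/10 = 10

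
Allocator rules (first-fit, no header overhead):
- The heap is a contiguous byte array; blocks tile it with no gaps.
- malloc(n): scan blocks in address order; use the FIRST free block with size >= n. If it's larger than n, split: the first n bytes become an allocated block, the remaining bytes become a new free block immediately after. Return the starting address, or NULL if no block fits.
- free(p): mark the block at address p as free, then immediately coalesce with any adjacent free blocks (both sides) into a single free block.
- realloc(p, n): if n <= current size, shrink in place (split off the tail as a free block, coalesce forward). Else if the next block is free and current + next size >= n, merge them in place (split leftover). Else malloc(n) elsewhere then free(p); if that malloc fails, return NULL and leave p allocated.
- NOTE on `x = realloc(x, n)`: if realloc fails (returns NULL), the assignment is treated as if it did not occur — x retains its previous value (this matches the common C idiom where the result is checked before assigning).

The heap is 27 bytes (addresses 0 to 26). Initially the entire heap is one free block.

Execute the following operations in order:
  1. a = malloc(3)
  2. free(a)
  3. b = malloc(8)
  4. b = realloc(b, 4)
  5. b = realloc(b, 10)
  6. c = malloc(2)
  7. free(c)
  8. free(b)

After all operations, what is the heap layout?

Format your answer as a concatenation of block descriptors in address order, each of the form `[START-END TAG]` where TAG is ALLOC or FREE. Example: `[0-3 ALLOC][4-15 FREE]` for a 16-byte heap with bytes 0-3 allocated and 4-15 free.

Answer: [0-26 FREE]

Derivation:
Op 1: a = malloc(3) -> a = 0; heap: [0-2 ALLOC][3-26 FREE]
Op 2: free(a) -> (freed a); heap: [0-26 FREE]
Op 3: b = malloc(8) -> b = 0; heap: [0-7 ALLOC][8-26 FREE]
Op 4: b = realloc(b, 4) -> b = 0; heap: [0-3 ALLOC][4-26 FREE]
Op 5: b = realloc(b, 10) -> b = 0; heap: [0-9 ALLOC][10-26 FREE]
Op 6: c = malloc(2) -> c = 10; heap: [0-9 ALLOC][10-11 ALLOC][12-26 FREE]
Op 7: free(c) -> (freed c); heap: [0-9 ALLOC][10-26 FREE]
Op 8: free(b) -> (freed b); heap: [0-26 FREE]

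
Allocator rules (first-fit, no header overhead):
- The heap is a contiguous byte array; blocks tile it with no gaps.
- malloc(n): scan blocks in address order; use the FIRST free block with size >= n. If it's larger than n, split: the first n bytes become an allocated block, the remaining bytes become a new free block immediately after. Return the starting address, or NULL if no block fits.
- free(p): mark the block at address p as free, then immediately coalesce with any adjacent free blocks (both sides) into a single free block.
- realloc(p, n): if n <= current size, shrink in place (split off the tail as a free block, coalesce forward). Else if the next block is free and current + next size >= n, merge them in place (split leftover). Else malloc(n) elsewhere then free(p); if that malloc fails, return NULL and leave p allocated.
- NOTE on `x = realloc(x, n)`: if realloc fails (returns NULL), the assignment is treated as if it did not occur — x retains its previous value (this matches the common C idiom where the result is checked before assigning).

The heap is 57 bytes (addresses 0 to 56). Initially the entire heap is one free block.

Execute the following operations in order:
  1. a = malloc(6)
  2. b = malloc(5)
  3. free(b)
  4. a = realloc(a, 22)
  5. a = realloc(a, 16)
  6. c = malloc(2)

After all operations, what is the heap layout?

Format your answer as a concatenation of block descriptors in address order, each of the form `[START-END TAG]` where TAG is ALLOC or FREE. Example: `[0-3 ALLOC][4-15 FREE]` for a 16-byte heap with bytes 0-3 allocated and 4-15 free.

Op 1: a = malloc(6) -> a = 0; heap: [0-5 ALLOC][6-56 FREE]
Op 2: b = malloc(5) -> b = 6; heap: [0-5 ALLOC][6-10 ALLOC][11-56 FREE]
Op 3: free(b) -> (freed b); heap: [0-5 ALLOC][6-56 FREE]
Op 4: a = realloc(a, 22) -> a = 0; heap: [0-21 ALLOC][22-56 FREE]
Op 5: a = realloc(a, 16) -> a = 0; heap: [0-15 ALLOC][16-56 FREE]
Op 6: c = malloc(2) -> c = 16; heap: [0-15 ALLOC][16-17 ALLOC][18-56 FREE]

Answer: [0-15 ALLOC][16-17 ALLOC][18-56 FREE]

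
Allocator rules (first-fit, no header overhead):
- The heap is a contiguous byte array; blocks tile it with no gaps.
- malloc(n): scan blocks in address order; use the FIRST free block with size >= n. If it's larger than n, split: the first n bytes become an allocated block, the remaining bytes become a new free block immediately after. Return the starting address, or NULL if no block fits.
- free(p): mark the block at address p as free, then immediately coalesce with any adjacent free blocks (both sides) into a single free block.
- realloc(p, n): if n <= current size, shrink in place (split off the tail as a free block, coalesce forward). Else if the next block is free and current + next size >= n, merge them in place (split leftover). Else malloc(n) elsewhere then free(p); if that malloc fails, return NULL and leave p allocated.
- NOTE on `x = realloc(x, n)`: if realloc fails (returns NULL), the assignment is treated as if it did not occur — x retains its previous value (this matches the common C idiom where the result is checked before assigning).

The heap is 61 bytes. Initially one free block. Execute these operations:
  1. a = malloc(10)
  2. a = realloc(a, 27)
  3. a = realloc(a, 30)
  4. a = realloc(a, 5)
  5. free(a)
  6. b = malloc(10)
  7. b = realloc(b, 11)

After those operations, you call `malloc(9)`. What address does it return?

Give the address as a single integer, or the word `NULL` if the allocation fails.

Answer: 11

Derivation:
Op 1: a = malloc(10) -> a = 0; heap: [0-9 ALLOC][10-60 FREE]
Op 2: a = realloc(a, 27) -> a = 0; heap: [0-26 ALLOC][27-60 FREE]
Op 3: a = realloc(a, 30) -> a = 0; heap: [0-29 ALLOC][30-60 FREE]
Op 4: a = realloc(a, 5) -> a = 0; heap: [0-4 ALLOC][5-60 FREE]
Op 5: free(a) -> (freed a); heap: [0-60 FREE]
Op 6: b = malloc(10) -> b = 0; heap: [0-9 ALLOC][10-60 FREE]
Op 7: b = realloc(b, 11) -> b = 0; heap: [0-10 ALLOC][11-60 FREE]
malloc(9): first-fit scan over [0-10 ALLOC][11-60 FREE] -> 11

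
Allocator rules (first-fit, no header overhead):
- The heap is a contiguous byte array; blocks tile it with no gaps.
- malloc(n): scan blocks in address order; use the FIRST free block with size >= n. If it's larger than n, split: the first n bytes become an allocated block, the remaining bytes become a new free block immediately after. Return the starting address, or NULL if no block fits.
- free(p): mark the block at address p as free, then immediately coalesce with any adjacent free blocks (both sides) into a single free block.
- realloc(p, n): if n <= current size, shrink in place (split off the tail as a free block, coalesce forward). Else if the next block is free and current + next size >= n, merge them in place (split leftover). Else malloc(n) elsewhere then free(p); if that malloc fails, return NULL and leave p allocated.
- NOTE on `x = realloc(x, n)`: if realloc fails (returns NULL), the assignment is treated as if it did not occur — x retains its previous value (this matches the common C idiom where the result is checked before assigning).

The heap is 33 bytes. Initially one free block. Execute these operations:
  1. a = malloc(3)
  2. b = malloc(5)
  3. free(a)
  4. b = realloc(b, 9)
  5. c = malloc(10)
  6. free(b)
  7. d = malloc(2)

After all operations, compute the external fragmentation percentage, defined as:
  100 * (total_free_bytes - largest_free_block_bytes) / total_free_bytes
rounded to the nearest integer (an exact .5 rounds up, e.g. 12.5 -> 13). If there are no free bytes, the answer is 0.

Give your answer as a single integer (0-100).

Answer: 48

Derivation:
Op 1: a = malloc(3) -> a = 0; heap: [0-2 ALLOC][3-32 FREE]
Op 2: b = malloc(5) -> b = 3; heap: [0-2 ALLOC][3-7 ALLOC][8-32 FREE]
Op 3: free(a) -> (freed a); heap: [0-2 FREE][3-7 ALLOC][8-32 FREE]
Op 4: b = realloc(b, 9) -> b = 3; heap: [0-2 FREE][3-11 ALLOC][12-32 FREE]
Op 5: c = malloc(10) -> c = 12; heap: [0-2 FREE][3-11 ALLOC][12-21 ALLOC][22-32 FREE]
Op 6: free(b) -> (freed b); heap: [0-11 FREE][12-21 ALLOC][22-32 FREE]
Op 7: d = malloc(2) -> d = 0; heap: [0-1 ALLOC][2-11 FREE][12-21 ALLOC][22-32 FREE]
Free blocks: [10 11] total_free=21 largest=11 -> 100*(21-11)/21 = 1000/21 ≈ 47.619 -> rounds to 48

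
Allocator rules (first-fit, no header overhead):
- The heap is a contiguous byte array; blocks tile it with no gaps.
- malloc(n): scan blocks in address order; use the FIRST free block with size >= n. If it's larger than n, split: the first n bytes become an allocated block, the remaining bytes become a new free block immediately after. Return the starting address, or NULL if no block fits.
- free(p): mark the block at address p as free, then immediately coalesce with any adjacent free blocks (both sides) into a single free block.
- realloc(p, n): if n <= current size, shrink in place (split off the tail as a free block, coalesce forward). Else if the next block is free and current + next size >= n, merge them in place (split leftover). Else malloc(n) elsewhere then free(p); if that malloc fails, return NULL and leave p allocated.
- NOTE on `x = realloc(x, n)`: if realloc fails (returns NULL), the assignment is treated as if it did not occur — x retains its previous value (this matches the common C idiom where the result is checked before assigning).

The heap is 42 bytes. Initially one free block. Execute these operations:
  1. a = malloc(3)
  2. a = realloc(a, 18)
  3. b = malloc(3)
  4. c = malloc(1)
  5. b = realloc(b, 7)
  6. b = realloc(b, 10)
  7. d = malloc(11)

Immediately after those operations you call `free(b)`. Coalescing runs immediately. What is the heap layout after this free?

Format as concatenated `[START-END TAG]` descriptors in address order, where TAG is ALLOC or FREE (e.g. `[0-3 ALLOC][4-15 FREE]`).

Answer: [0-17 ALLOC][18-20 FREE][21-21 ALLOC][22-41 FREE]

Derivation:
Op 1: a = malloc(3) -> a = 0; heap: [0-2 ALLOC][3-41 FREE]
Op 2: a = realloc(a, 18) -> a = 0; heap: [0-17 ALLOC][18-41 FREE]
Op 3: b = malloc(3) -> b = 18; heap: [0-17 ALLOC][18-20 ALLOC][21-41 FREE]
Op 4: c = malloc(1) -> c = 21; heap: [0-17 ALLOC][18-20 ALLOC][21-21 ALLOC][22-41 FREE]
Op 5: b = realloc(b, 7) -> b = 22; heap: [0-17 ALLOC][18-20 FREE][21-21 ALLOC][22-28 ALLOC][29-41 FREE]
Op 6: b = realloc(b, 10) -> b = 22; heap: [0-17 ALLOC][18-20 FREE][21-21 ALLOC][22-31 ALLOC][32-41 FREE]
Op 7: d = malloc(11) -> d = NULL; heap: [0-17 ALLOC][18-20 FREE][21-21 ALLOC][22-31 ALLOC][32-41 FREE]
free(b): b = 22 -> block [22-31 ALLOC]; mark free, coalesce with adjacent free neighbors -> [0-17 ALLOC][18-20 FREE][21-21 ALLOC][22-41 FREE]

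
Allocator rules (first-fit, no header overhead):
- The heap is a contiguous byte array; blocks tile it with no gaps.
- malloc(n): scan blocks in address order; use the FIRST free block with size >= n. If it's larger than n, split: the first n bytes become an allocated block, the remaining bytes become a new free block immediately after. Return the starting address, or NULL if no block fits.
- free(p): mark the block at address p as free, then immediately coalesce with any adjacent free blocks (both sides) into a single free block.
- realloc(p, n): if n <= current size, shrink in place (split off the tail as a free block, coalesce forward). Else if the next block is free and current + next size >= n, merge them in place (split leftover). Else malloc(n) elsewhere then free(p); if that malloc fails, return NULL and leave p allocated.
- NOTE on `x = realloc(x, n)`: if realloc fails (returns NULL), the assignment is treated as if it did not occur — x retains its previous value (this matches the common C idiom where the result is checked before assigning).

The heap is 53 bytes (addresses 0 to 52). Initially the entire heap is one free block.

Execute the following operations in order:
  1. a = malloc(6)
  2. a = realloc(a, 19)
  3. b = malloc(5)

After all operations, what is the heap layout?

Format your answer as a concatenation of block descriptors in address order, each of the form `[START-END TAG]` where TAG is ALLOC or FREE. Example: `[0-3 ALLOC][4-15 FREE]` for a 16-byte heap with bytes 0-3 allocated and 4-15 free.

Op 1: a = malloc(6) -> a = 0; heap: [0-5 ALLOC][6-52 FREE]
Op 2: a = realloc(a, 19) -> a = 0; heap: [0-18 ALLOC][19-52 FREE]
Op 3: b = malloc(5) -> b = 19; heap: [0-18 ALLOC][19-23 ALLOC][24-52 FREE]

Answer: [0-18 ALLOC][19-23 ALLOC][24-52 FREE]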